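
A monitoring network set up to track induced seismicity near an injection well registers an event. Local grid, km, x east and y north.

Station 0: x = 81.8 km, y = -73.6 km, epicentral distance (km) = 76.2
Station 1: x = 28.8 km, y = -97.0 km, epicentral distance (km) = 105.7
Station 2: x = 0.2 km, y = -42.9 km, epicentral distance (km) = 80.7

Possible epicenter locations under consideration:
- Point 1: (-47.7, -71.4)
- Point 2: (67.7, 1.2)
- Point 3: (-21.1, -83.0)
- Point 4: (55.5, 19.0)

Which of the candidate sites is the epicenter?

Point 2

For each candidate, compare |candidate − station| to the reported distance:
Point 1: residuals Station 0 53.3, Station 1 25.0, Station 2 25.0 → max 53.3 km
Point 2: residuals Station 0 0.1, Station 1 0.1, Station 2 0.1 → max 0.1 km
Point 3: residuals Station 0 27.1, Station 1 53.9, Station 2 35.3 → max 53.9 km
Point 4: residuals Station 0 20.1, Station 1 13.3, Station 2 2.3 → max 20.1 km
Only Point 2 has all residuals ≈ 0.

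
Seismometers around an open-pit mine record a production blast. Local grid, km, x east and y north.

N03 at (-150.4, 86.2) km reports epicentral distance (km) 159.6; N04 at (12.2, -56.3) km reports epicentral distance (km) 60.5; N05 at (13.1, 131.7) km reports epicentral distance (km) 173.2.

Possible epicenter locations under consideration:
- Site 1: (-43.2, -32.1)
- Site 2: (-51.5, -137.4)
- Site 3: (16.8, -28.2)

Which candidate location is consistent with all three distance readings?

For each candidate, compare |candidate − station| to the reported distance:
Site 1: residuals N03 0.0, N04 0.0, N05 0.0 → max 0.0 km
Site 2: residuals N03 84.9, N04 42.6, N05 103.5 → max 103.5 km
Site 3: residuals N03 43.0, N04 32.0, N05 13.3 → max 43.0 km
Only Site 1 has all residuals ≈ 0.

Site 1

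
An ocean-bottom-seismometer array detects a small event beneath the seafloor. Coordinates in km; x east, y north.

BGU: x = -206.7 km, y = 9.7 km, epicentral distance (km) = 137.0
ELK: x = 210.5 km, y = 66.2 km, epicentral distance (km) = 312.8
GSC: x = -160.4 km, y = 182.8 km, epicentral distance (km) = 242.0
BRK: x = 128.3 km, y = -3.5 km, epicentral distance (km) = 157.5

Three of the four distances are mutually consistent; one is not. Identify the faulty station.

Solve using three stations at a time. Using BGU, ELK, GSC (subtract circle equations pairwise → linear system) gives (x, y) ≈ (-81.5, -46.0).
Distances from that point to each station vs reported:
  BGU: calculated 137.0 vs reported 137.0 → residual 0.0 km
  ELK: calculated 312.8 vs reported 312.8 → residual 0.0 km
  GSC: calculated 242.0 vs reported 242.0 → residual 0.0 km
  BRK: calculated 214.1 vs reported 157.5 → residual 56.6 km
BGU, ELK, GSC are mutually consistent (residuals ≈ 0); BRK is off by 56.6 km.

BRK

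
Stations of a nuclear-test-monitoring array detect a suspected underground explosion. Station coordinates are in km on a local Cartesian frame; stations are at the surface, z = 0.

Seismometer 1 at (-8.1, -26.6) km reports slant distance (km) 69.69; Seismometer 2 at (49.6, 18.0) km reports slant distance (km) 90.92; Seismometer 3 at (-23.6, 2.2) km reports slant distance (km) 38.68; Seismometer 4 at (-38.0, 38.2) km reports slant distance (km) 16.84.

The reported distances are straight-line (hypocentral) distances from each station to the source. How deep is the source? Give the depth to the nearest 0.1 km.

depth ≈ 16.3 km

Each station gives a sphere (x−x_i)² + (y−y_i)² + z² = d_i² (stations at z=0).
Subtracting the Seismometer 1 sphere from Seismometer 2 and Seismometer 3: z² cancels, leaving linear equations in x and y:
115.4 x + 89.2 y = -1398.76
-31.0 x + 57.6 y = 3149.18
Solving: x ≈ -38.405, y ≈ 34.004 km (keep extra digits for the depth step; rounded: -38.4, 34.0).
Then from the Seismometer 1 sphere: z² = 69.69² − (x + 8.1)² − (y + 26.6)² with x = -38.405, y = 34.004, so z ≈ 16.293 ≈ 16.3 km.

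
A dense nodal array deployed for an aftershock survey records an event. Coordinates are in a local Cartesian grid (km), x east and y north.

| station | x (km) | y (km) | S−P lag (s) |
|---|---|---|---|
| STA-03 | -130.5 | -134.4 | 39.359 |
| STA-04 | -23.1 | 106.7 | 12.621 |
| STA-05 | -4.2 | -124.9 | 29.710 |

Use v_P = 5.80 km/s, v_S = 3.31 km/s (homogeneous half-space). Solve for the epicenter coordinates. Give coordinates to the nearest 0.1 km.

Distance from S−P lag: d = Δt · v_P v_S / (v_P − v_S) = Δt · (5.80·3.31)/(5.80−3.31) ≈ 7.7100·Δt.
So d_STA-03 = 303.46, d_STA-04 = 97.31, d_STA-05 = 229.07 km.
Circle about each station: (x + 130.5)² + (y + 134.4)² = 303.46²; (x + 23.1)² + (y − 106.7)² = 97.31²; (x + 4.2)² + (y + 124.9)² = 229.07².
Subtracting pairs of circle equations eliminates x²+y² and gives linear equations (the radical axes):
214.8 x + 482.2 y = 59443.63
252.6 x + 19.0 y = 20138.95
Solving the 2×2 system: x ≈ 72.9, y ≈ 90.8 km.

72.9 km east, 90.8 km north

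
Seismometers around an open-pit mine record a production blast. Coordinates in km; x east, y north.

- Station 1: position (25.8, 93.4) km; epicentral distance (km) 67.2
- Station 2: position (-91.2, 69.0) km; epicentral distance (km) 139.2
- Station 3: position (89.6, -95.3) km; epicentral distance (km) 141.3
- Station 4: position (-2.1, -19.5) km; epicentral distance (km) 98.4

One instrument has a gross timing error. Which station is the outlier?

Station 2

Solve using three stations at a time. Using Station 1, Station 3, Station 4 (subtract circle equations pairwise → linear system) gives (x, y) ≈ (72.2, 44.9).
Distances from that point to each station vs reported:
  Station 1: calculated 67.1 vs reported 67.2 → residual 0.1 km
  Station 2: calculated 165.2 vs reported 139.2 → residual 26.0 km
  Station 3: calculated 141.3 vs reported 141.3 → residual 0.0 km
  Station 4: calculated 98.4 vs reported 98.4 → residual 0.0 km
Station 1, Station 3, Station 4 are mutually consistent (residuals ≈ 0); Station 2 is off by 26.0 km.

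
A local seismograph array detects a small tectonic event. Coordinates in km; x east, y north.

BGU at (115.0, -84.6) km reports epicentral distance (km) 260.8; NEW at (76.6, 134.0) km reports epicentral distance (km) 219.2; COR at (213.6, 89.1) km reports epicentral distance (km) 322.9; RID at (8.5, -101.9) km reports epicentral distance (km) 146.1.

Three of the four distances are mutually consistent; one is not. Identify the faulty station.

BGU

Solve using three stations at a time. Using NEW, COR, RID (subtract circle equations pairwise → linear system) gives (x, y) ≈ (-96.7, -0.3).
Distances from that point to each station vs reported:
  BGU: calculated 227.9 vs reported 260.8 → residual 32.9 km
  NEW: calculated 219.3 vs reported 219.2 → residual 0.1 km
  COR: calculated 323.0 vs reported 322.9 → residual 0.1 km
  RID: calculated 146.3 vs reported 146.1 → residual 0.2 km
NEW, COR, RID are mutually consistent (residuals ≈ 0); BGU is off by 32.9 km.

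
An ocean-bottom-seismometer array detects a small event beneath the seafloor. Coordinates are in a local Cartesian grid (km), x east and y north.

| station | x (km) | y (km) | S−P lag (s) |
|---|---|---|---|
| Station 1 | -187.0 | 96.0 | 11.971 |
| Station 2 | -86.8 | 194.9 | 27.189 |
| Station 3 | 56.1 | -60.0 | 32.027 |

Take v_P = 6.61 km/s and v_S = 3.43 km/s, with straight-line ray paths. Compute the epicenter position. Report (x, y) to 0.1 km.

(-159.5, 15.2)

Distance from S−P lag: d = Δt · v_P v_S / (v_P − v_S) = Δt · (6.61·3.43)/(6.61−3.43) ≈ 7.1297·Δt.
So d_Station 1 = 85.35, d_Station 2 = 193.85, d_Station 3 = 228.34 km.
Circle about each station: (x + 187.0)² + (y − 96.0)² = 85.35²; (x + 86.8)² + (y − 194.9)² = 193.85²; (x − 56.1)² + (y + 60.0)² = 228.34².
Subtracting the Station 1 equation from the Station 2 and Station 3 equations removes the quadratic terms:
200.4 x + 197.8 y = -28957.95
486.2 x − 312.0 y = -82292.32
Solving the 2×2 system: x ≈ -159.5, y ≈ 15.2 km.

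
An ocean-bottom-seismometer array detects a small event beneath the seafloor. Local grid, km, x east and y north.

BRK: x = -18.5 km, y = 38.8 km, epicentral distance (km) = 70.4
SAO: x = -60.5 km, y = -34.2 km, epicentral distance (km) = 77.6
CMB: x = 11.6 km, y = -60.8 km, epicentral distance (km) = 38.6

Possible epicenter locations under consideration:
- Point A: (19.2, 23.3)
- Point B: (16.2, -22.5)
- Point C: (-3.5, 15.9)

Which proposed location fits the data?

For each candidate, compare |candidate − station| to the reported distance:
Point A: residuals BRK 29.6, SAO 20.7, CMB 45.8 → max 45.8 km
Point B: residuals BRK 0.0, SAO 0.0, CMB 0.0 → max 0.0 km
Point C: residuals BRK 43.0, SAO 1.7, CMB 39.6 → max 43.0 km
Only Point B has all residuals ≈ 0.

Point B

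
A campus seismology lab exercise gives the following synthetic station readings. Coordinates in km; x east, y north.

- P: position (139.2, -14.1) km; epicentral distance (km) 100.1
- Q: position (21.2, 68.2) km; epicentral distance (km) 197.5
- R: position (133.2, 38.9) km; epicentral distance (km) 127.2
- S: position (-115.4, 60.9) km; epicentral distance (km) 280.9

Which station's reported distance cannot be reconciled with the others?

Solve using three stations at a time. Using P, Q, S (subtract circle equations pairwise → linear system) gives (x, y) ≈ (108.2, -108.9).
Distances from that point to each station vs reported:
  P: calculated 99.7 vs reported 100.1 → residual 0.4 km
  Q: calculated 197.3 vs reported 197.5 → residual 0.2 km
  R: calculated 149.9 vs reported 127.2 → residual 22.7 km
  S: calculated 280.8 vs reported 280.9 → residual 0.1 km
P, Q, S are mutually consistent (residuals ≈ 0); R is off by 22.7 km.

R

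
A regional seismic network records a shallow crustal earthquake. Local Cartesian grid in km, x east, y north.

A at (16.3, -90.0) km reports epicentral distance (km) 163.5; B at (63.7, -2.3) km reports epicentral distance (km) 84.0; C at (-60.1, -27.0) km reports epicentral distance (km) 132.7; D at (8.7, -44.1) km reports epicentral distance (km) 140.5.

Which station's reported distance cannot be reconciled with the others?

D

Solve using three stations at a time. Using A, B, C (subtract circle equations pairwise → linear system) gives (x, y) ≈ (26.9, 73.1).
Distances from that point to each station vs reported:
  A: calculated 163.4 vs reported 163.5 → residual 0.1 km
  B: calculated 83.9 vs reported 84.0 → residual 0.1 km
  C: calculated 132.6 vs reported 132.7 → residual 0.1 km
  D: calculated 118.6 vs reported 140.5 → residual 21.9 km
A, B, C are mutually consistent (residuals ≈ 0); D is off by 21.9 km.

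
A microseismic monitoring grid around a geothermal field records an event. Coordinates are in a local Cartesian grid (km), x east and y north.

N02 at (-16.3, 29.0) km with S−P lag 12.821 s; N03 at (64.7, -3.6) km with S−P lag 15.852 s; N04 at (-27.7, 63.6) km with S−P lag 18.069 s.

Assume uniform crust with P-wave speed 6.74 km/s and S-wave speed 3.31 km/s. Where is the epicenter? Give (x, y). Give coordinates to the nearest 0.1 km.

Distance from S−P lag: d = Δt · v_P v_S / (v_P − v_S) = Δt · (6.74·3.31)/(6.74−3.31) ≈ 6.5042·Δt.
So d_N02 = 83.39, d_N03 = 103.10, d_N04 = 117.52 km.
Circle about each station: (x + 16.3)² + (y − 29.0)² = 83.39²; (x − 64.7)² + (y + 3.6)² = 103.10²; (x + 27.7)² + (y − 63.6)² = 117.52².
Subtracting pairs of circle equations eliminates x²+y² and gives linear equations (the radical axes):
162.0 x − 65.2 y = -583.36
-22.8 x + 69.2 y = -3151.50
Solving the 2×2 system: x ≈ -25.3, y ≈ -53.9 km.
Check against N02 (with the unrounded x, y): √((x + 16.3)²+(y − 29.0)²) = 83.36 ≈ 83.39 km. ✓

(-25.3, -53.9)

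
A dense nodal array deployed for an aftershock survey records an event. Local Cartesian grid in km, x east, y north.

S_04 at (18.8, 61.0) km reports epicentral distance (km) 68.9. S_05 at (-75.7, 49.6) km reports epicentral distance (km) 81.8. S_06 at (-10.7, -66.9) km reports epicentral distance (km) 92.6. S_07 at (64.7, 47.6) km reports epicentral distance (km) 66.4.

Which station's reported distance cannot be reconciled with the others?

Solve using three stations at a time. Using S_05, S_06, S_07 (subtract circle equations pairwise → linear system) gives (x, y) ≈ (2.3, 24.8).
Distances from that point to each station vs reported:
  S_04: calculated 39.8 vs reported 68.9 → residual 29.1 km
  S_05: calculated 81.8 vs reported 81.8 → residual 0.0 km
  S_06: calculated 92.6 vs reported 92.6 → residual 0.0 km
  S_07: calculated 66.4 vs reported 66.4 → residual 0.0 km
S_05, S_06, S_07 are mutually consistent (residuals ≈ 0); S_04 is off by 29.1 km.

S_04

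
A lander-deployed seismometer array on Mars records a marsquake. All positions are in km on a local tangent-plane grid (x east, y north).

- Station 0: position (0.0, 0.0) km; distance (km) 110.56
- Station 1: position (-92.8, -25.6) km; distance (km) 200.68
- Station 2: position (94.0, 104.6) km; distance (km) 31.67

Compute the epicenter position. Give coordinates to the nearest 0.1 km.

Circle about each station: x² + y² = 110.56²; (x + 92.8)² + (y + 25.6)² = 200.68²; (x − 94.0)² + (y − 104.6)² = 31.67².
Subtracting the Station 0 equation from the Station 1 and Station 2 equations removes the quadratic terms:
-185.6 x − 51.2 y = -18781.75
188.0 x + 209.2 y = 30997.68
Solving the 2×2 system: x ≈ 80.2, y ≈ 76.1 km.

(80.2, 76.1)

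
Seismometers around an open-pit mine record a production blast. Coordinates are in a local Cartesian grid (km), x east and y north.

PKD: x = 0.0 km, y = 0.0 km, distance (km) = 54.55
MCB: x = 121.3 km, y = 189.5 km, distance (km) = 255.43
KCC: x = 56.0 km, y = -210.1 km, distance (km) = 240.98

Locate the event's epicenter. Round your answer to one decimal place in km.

Circle about each station: x² + y² = 54.55²; (x − 121.3)² + (y − 189.5)² = 255.43²; (x − 56.0)² + (y + 210.1)² = 240.98².
Subtracting pairs of circle equations eliminates x²+y² and gives linear equations (the radical axes):
242.6 x + 379.0 y = -11644.84
112.0 x − 420.2 y = -7817.65
Solving the 2×2 system: x ≈ -54.4, y ≈ 4.1 km.

-54.4 km east, 4.1 km north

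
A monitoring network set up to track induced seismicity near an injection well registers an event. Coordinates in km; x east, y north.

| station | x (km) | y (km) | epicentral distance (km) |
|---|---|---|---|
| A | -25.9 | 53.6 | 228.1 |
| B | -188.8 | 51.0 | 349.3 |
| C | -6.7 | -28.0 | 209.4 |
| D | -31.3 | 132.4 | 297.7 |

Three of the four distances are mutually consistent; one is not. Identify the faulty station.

Solve using three stations at a time. Using A, B, D (subtract circle equations pairwise → linear system) gives (x, y) ≈ (110.4, -129.7).
Distances from that point to each station vs reported:
  A: calculated 228.4 vs reported 228.1 → residual 0.3 km
  B: calculated 349.5 vs reported 349.3 → residual 0.2 km
  C: calculated 155.1 vs reported 209.4 → residual 54.3 km
  D: calculated 297.9 vs reported 297.7 → residual 0.2 km
A, B, D are mutually consistent (residuals ≈ 0); C is off by 54.3 km.

C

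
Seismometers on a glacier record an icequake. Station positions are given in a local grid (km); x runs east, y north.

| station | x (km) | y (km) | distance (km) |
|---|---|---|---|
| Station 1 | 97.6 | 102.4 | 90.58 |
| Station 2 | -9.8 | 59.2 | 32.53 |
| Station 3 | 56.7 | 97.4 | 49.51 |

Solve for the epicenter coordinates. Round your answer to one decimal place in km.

Circle about each station: (x − 97.6)² + (y − 102.4)² = 90.58²; (x + 9.8)² + (y − 59.2)² = 32.53²; (x − 56.7)² + (y − 97.4)² = 49.51².
Subtracting the Station 1 equation from the Station 2 and Station 3 equations removes the quadratic terms:
-214.8 x − 86.4 y = -9264.30
-81.8 x − 10.0 y = -1556.37
Solving the 2×2 system: x ≈ 8.5, y ≈ 86.1 km.

8.5 km east, 86.1 km north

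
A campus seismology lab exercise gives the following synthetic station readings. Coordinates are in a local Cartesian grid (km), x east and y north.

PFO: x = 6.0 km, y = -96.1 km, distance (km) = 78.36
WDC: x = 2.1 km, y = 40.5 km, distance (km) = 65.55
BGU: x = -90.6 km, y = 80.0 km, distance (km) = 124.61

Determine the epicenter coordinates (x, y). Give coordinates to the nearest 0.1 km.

-18.6 km east, -21.7 km north

Circle about each station: (x − 6.0)² + (y + 96.1)² = 78.36²; (x − 2.1)² + (y − 40.5)² = 65.55²; (x + 90.6)² + (y − 80.0)² = 124.61².
Subtracting the PFO equation from the WDC and BGU equations removes the quadratic terms:
-7.8 x + 273.2 y = -5783.06
-193.2 x + 352.2 y = -4050.21
Solving the 2×2 system: x ≈ -18.6, y ≈ -21.7 km.
Check against PFO (with the unrounded x, y): √((x − 6.0)²+(y + 96.1)²) = 78.36 ≈ 78.36 km. ✓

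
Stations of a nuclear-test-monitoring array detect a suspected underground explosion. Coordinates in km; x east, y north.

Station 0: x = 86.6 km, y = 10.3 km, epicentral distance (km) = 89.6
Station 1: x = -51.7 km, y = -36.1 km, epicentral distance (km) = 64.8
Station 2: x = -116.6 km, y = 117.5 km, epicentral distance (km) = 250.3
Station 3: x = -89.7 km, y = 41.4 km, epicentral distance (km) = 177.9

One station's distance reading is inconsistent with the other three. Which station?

Solve using three stations at a time. Using Station 0, Station 2, Station 3 (subtract circle equations pairwise → linear system) gives (x, y) ≈ (48.4, -70.7).
Distances from that point to each station vs reported:
  Station 0: calculated 89.5 vs reported 89.6 → residual 0.1 km
  Station 1: calculated 105.9 vs reported 64.8 → residual 41.1 km
  Station 2: calculated 250.3 vs reported 250.3 → residual 0.0 km
  Station 3: calculated 177.9 vs reported 177.9 → residual 0.0 km
Station 0, Station 2, Station 3 are mutually consistent (residuals ≈ 0); Station 1 is off by 41.1 km.

Station 1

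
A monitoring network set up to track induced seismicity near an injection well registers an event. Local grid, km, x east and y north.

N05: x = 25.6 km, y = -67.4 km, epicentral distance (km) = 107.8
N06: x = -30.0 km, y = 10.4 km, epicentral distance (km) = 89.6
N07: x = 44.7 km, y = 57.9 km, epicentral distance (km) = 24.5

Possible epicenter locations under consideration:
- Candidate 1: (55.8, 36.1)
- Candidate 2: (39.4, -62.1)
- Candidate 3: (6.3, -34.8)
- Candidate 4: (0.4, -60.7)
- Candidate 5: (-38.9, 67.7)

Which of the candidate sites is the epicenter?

Candidate 1

For each candidate, compare |candidate − station| to the reported distance:
Candidate 1: residuals N05 0.0, N06 0.0, N07 0.0 → max 0.0 km
Candidate 2: residuals N05 93.0, N06 10.8, N07 95.6 → max 95.6 km
Candidate 3: residuals N05 69.9, N06 31.6, N07 75.8 → max 75.8 km
Candidate 4: residuals N05 81.7, N06 12.3, N07 102.1 → max 102.1 km
Candidate 5: residuals N05 41.9, N06 31.6, N07 59.7 → max 59.7 km
Only Candidate 1 has all residuals ≈ 0.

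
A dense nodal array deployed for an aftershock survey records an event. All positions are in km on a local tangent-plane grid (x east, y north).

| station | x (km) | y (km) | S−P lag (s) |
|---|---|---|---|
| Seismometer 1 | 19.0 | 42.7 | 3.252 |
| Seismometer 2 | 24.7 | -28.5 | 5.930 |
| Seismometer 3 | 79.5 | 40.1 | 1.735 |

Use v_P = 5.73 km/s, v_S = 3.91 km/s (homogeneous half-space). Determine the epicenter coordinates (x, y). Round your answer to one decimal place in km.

Distance from S−P lag: d = Δt · v_P v_S / (v_P − v_S) = Δt · (5.73·3.91)/(5.73−3.91) ≈ 12.3101·Δt.
So d_Seismometer 1 = 40.03, d_Seismometer 2 = 73.00, d_Seismometer 3 = 21.36 km.
Circle about each station: (x − 19.0)² + (y − 42.7)² = 40.03²; (x − 24.7)² + (y + 28.5)² = 73.00²; (x − 79.5)² + (y − 40.1)² = 21.36².
Subtracting pairs of circle equations eliminates x²+y² and gives linear equations (the radical axes):
11.4 x − 142.4 y = -4488.55
121.0 x − 5.2 y = 6890.12
Solving the 2×2 system: x ≈ 58.5, y ≈ 36.2 km.
Check against Seismometer 1 (with the unrounded x, y): √((x − 19.0)²+(y − 42.7)²) = 40.03 ≈ 40.03 km. ✓

(58.5, 36.2)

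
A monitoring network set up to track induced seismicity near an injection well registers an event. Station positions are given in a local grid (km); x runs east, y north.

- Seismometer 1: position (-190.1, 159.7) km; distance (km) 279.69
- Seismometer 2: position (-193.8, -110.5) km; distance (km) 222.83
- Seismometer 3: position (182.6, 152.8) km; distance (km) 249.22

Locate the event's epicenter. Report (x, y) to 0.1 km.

Circle about each station: (x + 190.1)² + (y − 159.7)² = 279.69²; (x + 193.8)² + (y + 110.5)² = 222.83²; (x − 182.6)² + (y − 152.8)² = 249.22².
Subtracting the Seismometer 1 equation from the Seismometer 2 and Seismometer 3 equations removes the quadratic terms:
-7.4 x − 540.4 y = 16699.88
745.4 x − 13.8 y = 11164.39
Solving the 2×2 system: x ≈ 14.4, y ≈ -31.1 km.

x ≈ 14.4 km, y ≈ -31.1 km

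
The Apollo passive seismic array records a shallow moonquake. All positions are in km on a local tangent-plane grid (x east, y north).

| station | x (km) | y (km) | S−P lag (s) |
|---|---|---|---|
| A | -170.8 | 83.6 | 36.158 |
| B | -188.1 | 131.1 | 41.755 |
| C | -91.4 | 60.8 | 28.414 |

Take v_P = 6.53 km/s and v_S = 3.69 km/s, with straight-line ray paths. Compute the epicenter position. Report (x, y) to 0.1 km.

Distance from S−P lag: d = Δt · v_P v_S / (v_P − v_S) = Δt · (6.53·3.69)/(6.53−3.69) ≈ 8.4844·Δt.
So d_A = 306.78, d_B = 354.27, d_C = 241.08 km.
Circle about each station: (x + 170.8)² + (y − 83.6)² = 306.78²; (x + 188.1)² + (y − 131.1)² = 354.27²; (x + 91.4)² + (y − 60.8)² = 241.08².
Subtracting the A equation from the B and C equations removes the quadratic terms:
-34.6 x + 95.0 y = -14986.04
158.8 x − 45.6 y = 11883.40
Solving the 2×2 system: x ≈ 33.0, y ≈ -145.7 km.

x ≈ 33.0 km, y ≈ -145.7 km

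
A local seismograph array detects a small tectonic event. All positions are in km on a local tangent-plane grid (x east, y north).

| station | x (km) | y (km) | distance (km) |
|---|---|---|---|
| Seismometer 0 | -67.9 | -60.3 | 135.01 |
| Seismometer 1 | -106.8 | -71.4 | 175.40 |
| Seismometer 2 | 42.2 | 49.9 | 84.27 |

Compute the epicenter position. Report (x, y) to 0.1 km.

Circle about each station: (x + 67.9)² + (y + 60.3)² = 135.01²; (x + 106.8)² + (y + 71.4)² = 175.40²; (x − 42.2)² + (y − 49.9)² = 84.27².
Subtracting the Seismometer 0 equation from the Seismometer 1 and Seismometer 2 equations removes the quadratic terms:
-77.8 x − 22.2 y = -4279.76
220.2 x + 220.4 y = 7150.62
Solving the 2×2 system: x ≈ 64.0, y ≈ -31.5 km.
Check against Seismometer 0 (with the unrounded x, y): √((x + 67.9)²+(y + 60.3)²) = 135.01 ≈ 135.01 km. ✓

64.0 km east, -31.5 km north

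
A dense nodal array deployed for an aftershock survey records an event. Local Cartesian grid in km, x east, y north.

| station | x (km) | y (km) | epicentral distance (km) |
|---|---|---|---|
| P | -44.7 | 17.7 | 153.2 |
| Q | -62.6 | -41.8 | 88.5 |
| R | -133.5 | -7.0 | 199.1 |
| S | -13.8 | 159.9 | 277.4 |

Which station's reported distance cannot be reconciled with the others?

Q

Solve using three stations at a time. Using P, R, S (subtract circle equations pairwise → linear system) gives (x, y) ≈ (34.9, -113.2).
Distances from that point to each station vs reported:
  P: calculated 153.2 vs reported 153.2 → residual 0.0 km
  Q: calculated 120.9 vs reported 88.5 → residual 32.4 km
  R: calculated 199.1 vs reported 199.1 → residual 0.0 km
  S: calculated 277.4 vs reported 277.4 → residual 0.0 km
P, R, S are mutually consistent (residuals ≈ 0); Q is off by 32.4 km.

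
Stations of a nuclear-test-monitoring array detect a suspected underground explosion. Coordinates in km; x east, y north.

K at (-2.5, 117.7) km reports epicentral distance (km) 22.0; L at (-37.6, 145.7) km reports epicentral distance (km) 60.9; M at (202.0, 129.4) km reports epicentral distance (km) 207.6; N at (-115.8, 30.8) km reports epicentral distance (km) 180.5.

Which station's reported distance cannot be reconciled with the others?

Solve using three stations at a time. Using K, L, M (subtract circle equations pairwise → linear system) gives (x, y) ≈ (-2.8, 95.7).
Distances from that point to each station vs reported:
  K: calculated 22.0 vs reported 22.0 → residual 0.0 km
  L: calculated 60.9 vs reported 60.9 → residual 0.0 km
  M: calculated 207.6 vs reported 207.6 → residual 0.0 km
  N: calculated 130.3 vs reported 180.5 → residual 50.2 km
K, L, M are mutually consistent (residuals ≈ 0); N is off by 50.2 km.

N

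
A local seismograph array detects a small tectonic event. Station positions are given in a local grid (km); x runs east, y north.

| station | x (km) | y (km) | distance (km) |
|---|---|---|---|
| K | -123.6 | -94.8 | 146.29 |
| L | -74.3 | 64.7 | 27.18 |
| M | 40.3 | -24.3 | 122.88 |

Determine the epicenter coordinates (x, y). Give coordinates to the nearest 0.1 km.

x ≈ -64.9 km, y ≈ 39.2 km

Circle about each station: (x + 123.6)² + (y + 94.8)² = 146.29²; (x + 74.3)² + (y − 64.7)² = 27.18²; (x − 40.3)² + (y + 24.3)² = 122.88².
Subtracting pairs of circle equations eliminates x²+y² and gives linear equations (the radical axes):
98.6 x + 319.0 y = 6104.59
327.8 x + 141.0 y = -15748.15
Solving the 2×2 system: x ≈ -64.9, y ≈ 39.2 km.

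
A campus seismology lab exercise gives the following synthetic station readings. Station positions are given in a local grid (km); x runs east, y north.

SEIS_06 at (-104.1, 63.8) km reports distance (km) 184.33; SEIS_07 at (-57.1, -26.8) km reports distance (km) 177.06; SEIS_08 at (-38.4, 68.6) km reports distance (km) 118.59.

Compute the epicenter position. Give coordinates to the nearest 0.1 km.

Circle about each station: (x + 104.1)² + (y − 63.8)² = 184.33²; (x + 57.1)² + (y + 26.8)² = 177.06²; (x + 38.4)² + (y − 68.6)² = 118.59².
Subtracting the SEIS_06 equation from the SEIS_07 and SEIS_08 equations removes the quadratic terms:
94.0 x − 181.2 y = -8301.29
131.4 x + 9.6 y = 11187.23
Solving the 2×2 system: x ≈ 78.8, y ≈ 86.7 km.

78.8 km east, 86.7 km north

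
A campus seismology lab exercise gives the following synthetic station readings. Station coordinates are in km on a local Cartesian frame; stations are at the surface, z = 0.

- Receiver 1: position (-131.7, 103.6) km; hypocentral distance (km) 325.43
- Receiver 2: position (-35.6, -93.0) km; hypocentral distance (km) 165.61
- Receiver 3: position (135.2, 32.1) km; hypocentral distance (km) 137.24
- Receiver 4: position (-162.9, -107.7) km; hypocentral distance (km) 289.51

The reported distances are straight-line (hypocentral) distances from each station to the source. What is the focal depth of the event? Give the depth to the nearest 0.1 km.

Each station gives a sphere (x−x_i)² + (y−y_i)² + z² = d_i² (stations at z=0).
Subtracting the Receiver 1 sphere from Receiver 2 and Receiver 3: z² cancels, leaving linear equations in x and y:
192.2 x − 393.2 y = 60316.52
533.8 x − 143.0 y = 78301.47
Solving: x ≈ 121.503, y ≈ -94.007 km (keep extra digits for the depth step; rounded: 121.5, -94.0).
Then from the Receiver 1 sphere: z² = 325.43² − (x + 131.7)² − (y − 103.6)² with x = 121.503, y = -94.007, so z ≈ 52.387 ≈ 52.4 km.

z ≈ 52.4 km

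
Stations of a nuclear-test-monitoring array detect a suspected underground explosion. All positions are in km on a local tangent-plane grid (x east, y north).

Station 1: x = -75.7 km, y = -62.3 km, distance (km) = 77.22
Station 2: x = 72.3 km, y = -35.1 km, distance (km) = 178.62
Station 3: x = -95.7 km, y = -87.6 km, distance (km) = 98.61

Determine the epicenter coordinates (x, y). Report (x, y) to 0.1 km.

-100.3 km east, 10.9 km north

Circle about each station: (x + 75.7)² + (y + 62.3)² = 77.22²; (x − 72.3)² + (y + 35.1)² = 178.62²; (x + 95.7)² + (y + 87.6)² = 98.61².
Subtracting the Station 1 equation from the Station 2 and Station 3 equations removes the quadratic terms:
296.0 x + 54.4 y = -29094.66
-40.0 x − 50.6 y = 3459.47
Solving the 2×2 system: x ≈ -100.3, y ≈ 10.9 km.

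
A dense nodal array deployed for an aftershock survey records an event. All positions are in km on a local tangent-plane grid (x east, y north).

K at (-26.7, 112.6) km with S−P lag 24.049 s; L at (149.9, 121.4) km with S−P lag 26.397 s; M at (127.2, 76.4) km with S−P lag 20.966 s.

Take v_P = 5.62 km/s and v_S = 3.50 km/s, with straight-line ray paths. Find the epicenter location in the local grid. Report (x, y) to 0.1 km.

43.5 km east, -99.2 km north

Distance from S−P lag: d = Δt · v_P v_S / (v_P − v_S) = Δt · (5.62·3.50)/(5.62−3.50) ≈ 9.2783·Δt.
So d_K = 223.13, d_L = 244.92, d_M = 194.53 km.
Circle about each station: (x + 26.7)² + (y − 112.6)² = 223.13²; (x − 149.9)² + (y − 121.4)² = 244.92²; (x − 127.2)² + (y − 76.4)² = 194.53².
Subtracting pairs of circle equations eliminates x²+y² and gives linear equations (the radical axes):
353.2 x + 17.6 y = 13617.51
307.8 x − 72.4 y = 20570.23
Solving the 2×2 system: x ≈ 43.5, y ≈ -99.2 km.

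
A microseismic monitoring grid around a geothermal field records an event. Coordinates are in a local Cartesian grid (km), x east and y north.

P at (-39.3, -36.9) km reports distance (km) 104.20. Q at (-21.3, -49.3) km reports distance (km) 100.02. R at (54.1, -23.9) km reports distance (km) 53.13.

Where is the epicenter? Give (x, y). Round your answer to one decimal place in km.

Circle about each station: (x + 39.3)² + (y + 36.9)² = 104.20²; (x + 21.3)² + (y + 49.3)² = 100.02²; (x − 54.1)² + (y + 23.9)² = 53.13².
Subtracting pairs of circle equations eliminates x²+y² and gives linear equations (the radical axes):
36.0 x − 24.8 y = 831.72
186.8 x + 26.0 y = 8626.76
Solving the 2×2 system: x ≈ 42.3, y ≈ 27.9 km.
Check against P (with the unrounded x, y): √((x + 39.3)²+(y + 36.9)²) = 104.18 ≈ 104.20 km. ✓

42.3 km east, 27.9 km north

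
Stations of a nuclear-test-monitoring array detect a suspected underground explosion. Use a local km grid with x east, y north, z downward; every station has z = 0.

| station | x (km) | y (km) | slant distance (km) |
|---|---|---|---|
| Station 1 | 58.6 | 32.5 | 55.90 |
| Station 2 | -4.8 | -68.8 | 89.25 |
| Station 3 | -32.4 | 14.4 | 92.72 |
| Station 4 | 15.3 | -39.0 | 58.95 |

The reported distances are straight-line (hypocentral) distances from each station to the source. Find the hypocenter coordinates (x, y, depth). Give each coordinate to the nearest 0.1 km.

Each station gives a sphere (x−x_i)² + (y−y_i)² + z² = d_i² (stations at z=0).
Subtracting the Station 1 sphere from Station 2 and Station 3: z² cancels, leaving linear equations in x and y:
-126.8 x − 202.6 y = -4574.48
-182.0 x − 36.2 y = -8705.28
Solving: x ≈ 49.503, y ≈ -8.403 km (keep extra digits for the depth step; rounded: 49.5, -8.4).
Then from the Station 1 sphere: z² = 55.90² − (x − 58.6)² − (y − 32.5)² with x = 49.503, y = -8.403, so z ≈ 37.000 ≈ 37.0 km.

(49.5, -8.4, 37.0)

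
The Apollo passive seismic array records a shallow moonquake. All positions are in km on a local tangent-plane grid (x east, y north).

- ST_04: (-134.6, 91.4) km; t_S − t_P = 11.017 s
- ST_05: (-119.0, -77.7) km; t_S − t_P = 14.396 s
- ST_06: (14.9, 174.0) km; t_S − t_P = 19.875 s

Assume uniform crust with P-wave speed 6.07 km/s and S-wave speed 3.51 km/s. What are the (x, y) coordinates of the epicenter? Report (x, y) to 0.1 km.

Distance from S−P lag: d = Δt · v_P v_S / (v_P − v_S) = Δt · (6.07·3.51)/(6.07−3.51) ≈ 8.3225·Δt.
So d_ST_04 = 91.69, d_ST_05 = 119.81, d_ST_06 = 165.41 km.
Circle about each station: (x + 134.6)² + (y − 91.4)² = 91.69²; (x + 119.0)² + (y + 77.7)² = 119.81²; (x − 14.9)² + (y − 174.0)² = 165.41².
Subtracting the ST_04 equation from the ST_05 and ST_06 equations removes the quadratic terms:
31.2 x − 338.2 y = -12220.21
299.0 x + 165.2 y = -14926.52
Solving the 2×2 system: x ≈ -66.5, y ≈ 30.0 km.

x ≈ -66.5 km, y ≈ 30.0 km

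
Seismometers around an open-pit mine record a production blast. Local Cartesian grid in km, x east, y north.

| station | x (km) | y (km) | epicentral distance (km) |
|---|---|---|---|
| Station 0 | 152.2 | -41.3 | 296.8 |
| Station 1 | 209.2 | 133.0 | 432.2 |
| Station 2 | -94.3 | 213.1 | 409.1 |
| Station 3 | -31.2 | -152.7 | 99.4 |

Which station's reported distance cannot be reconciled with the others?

Solve using three stations at a time. Using Station 0, Station 1, Station 3 (subtract circle equations pairwise → linear system) gives (x, y) ≈ (-129.0, -136.0).
Distances from that point to each station vs reported:
  Station 0: calculated 296.7 vs reported 296.8 → residual 0.1 km
  Station 1: calculated 432.2 vs reported 432.2 → residual 0.0 km
  Station 2: calculated 350.8 vs reported 409.1 → residual 58.3 km
  Station 3: calculated 99.2 vs reported 99.4 → residual 0.2 km
Station 0, Station 1, Station 3 are mutually consistent (residuals ≈ 0); Station 2 is off by 58.3 km.

Station 2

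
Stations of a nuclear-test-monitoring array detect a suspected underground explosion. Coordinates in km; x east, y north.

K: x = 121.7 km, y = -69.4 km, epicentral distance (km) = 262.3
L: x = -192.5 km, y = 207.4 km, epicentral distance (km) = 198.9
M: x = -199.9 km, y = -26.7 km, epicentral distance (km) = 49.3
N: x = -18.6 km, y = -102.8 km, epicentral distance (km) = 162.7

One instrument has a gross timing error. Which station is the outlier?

M

Solve using three stations at a time. Using K, L, N (subtract circle equations pairwise → linear system) gives (x, y) ≈ (-124.7, 20.5).
Distances from that point to each station vs reported:
  K: calculated 262.3 vs reported 262.3 → residual 0.0 km
  L: calculated 198.8 vs reported 198.9 → residual 0.1 km
  M: calculated 88.8 vs reported 49.3 → residual 39.5 km
  N: calculated 162.6 vs reported 162.7 → residual 0.1 km
K, L, N are mutually consistent (residuals ≈ 0); M is off by 39.5 km.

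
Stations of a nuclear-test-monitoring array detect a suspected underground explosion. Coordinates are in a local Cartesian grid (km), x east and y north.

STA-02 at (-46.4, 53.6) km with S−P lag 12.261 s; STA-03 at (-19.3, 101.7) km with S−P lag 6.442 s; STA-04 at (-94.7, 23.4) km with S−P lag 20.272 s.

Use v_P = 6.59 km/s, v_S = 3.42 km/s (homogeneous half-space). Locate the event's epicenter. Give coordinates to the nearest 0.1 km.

Distance from S−P lag: d = Δt · v_P v_S / (v_P − v_S) = Δt · (6.59·3.42)/(6.59−3.42) ≈ 7.1097·Δt.
So d_STA-02 = 87.17, d_STA-03 = 45.80, d_STA-04 = 144.13 km.
Circle about each station: (x + 46.4)² + (y − 53.6)² = 87.17²; (x + 19.3)² + (y − 101.7)² = 45.80²; (x + 94.7)² + (y − 23.4)² = 144.13².
Subtracting the STA-02 equation from the STA-03 and STA-04 equations removes the quadratic terms:
54.2 x + 96.2 y = 11190.43
-96.6 x − 60.4 y = -8685.12
Solving the 2×2 system: x ≈ 26.5, y ≈ 101.4 km.
Check against STA-02 (with the unrounded x, y): √((x + 46.4)²+(y − 53.6)²) = 87.18 ≈ 87.17 km. ✓

(26.5, 101.4)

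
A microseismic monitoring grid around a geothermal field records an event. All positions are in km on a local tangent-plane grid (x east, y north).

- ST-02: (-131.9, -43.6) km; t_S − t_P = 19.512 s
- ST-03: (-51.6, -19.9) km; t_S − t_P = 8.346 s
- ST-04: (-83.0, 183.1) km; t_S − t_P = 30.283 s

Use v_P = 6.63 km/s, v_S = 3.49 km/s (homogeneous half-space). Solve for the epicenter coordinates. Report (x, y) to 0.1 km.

9.9 km east, -19.8 km north

Distance from S−P lag: d = Δt · v_P v_S / (v_P − v_S) = Δt · (6.63·3.49)/(6.63−3.49) ≈ 7.3690·Δt.
So d_ST-02 = 143.78, d_ST-03 = 61.50, d_ST-04 = 223.16 km.
Circle about each station: (x + 131.9)² + (y + 43.6)² = 143.78²; (x + 51.6)² + (y + 19.9)² = 61.50²; (x + 83.0)² + (y − 183.1)² = 223.16².
Subtracting the ST-02 equation from the ST-03 and ST-04 equations removes the quadratic terms:
160.6 x + 47.4 y = 650.44
97.8 x + 453.4 y = -8011.66
Solving the 2×2 system: x ≈ 9.9, y ≈ -19.8 km.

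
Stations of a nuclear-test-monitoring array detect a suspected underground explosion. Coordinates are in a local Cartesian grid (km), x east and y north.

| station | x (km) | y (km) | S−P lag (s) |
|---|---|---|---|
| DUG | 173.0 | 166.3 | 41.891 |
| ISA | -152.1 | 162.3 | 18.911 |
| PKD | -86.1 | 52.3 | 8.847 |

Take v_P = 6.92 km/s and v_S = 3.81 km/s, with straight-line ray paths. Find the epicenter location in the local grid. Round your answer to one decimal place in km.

Distance from S−P lag: d = Δt · v_P v_S / (v_P − v_S) = Δt · (6.92·3.81)/(6.92−3.81) ≈ 8.4776·Δt.
So d_DUG = 355.13, d_ISA = 160.32, d_PKD = 75.00 km.
Circle about each station: (x − 173.0)² + (y − 166.3)² = 355.13²; (x + 152.1)² + (y − 162.3)² = 160.32²; (x + 86.1)² + (y − 52.3)² = 75.00².
Subtracting the DUG equation from the ISA and PKD equations removes the quadratic terms:
-650.2 x − 8.0 y = 92305.82
-518.2 x − 228.0 y = 73056.13
Solving the 2×2 system: x ≈ -142.0, y ≈ 2.3 km.
Check against DUG (with the unrounded x, y): √((x − 173.0)²+(y − 166.3)²) = 355.13 ≈ 355.13 km. ✓

(-142.0, 2.3)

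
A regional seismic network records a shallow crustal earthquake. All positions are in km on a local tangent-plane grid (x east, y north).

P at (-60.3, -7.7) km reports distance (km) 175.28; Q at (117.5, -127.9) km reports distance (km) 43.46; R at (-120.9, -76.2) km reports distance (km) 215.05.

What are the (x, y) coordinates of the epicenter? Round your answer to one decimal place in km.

x ≈ 93.6 km, y ≈ -91.6 km

Circle about each station: (x + 60.3)² + (y + 7.7)² = 175.28²; (x − 117.5)² + (y + 127.9)² = 43.46²; (x + 120.9)² + (y + 76.2)² = 215.05².
Subtracting the P equation from the Q and R equations removes the quadratic terms:
355.6 x − 240.4 y = 55303.59
-121.2 x − 137.0 y = 1204.45
Solving the 2×2 system: x ≈ 93.6, y ≈ -91.6 km.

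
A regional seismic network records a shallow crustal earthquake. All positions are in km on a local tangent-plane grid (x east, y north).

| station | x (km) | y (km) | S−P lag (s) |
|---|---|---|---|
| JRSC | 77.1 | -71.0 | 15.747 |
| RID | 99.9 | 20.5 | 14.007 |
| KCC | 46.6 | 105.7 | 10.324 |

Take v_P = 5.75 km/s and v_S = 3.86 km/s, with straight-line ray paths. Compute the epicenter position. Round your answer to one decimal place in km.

-61.7 km east, 51.2 km north

Distance from S−P lag: d = Δt · v_P v_S / (v_P − v_S) = Δt · (5.75·3.86)/(5.75−3.86) ≈ 11.7434·Δt.
So d_JRSC = 184.92, d_RID = 164.49, d_KCC = 121.24 km.
Circle about each station: (x − 77.1)² + (y + 71.0)² = 184.92²; (x − 99.9)² + (y − 20.5)² = 164.49²; (x − 46.6)² + (y − 105.7)² = 121.24².
Subtracting the JRSC equation from the RID and KCC equations removes the quadratic terms:
45.6 x + 183.0 y = 6553.30
-61.0 x + 353.4 y = 21854.91
Solving the 2×2 system: x ≈ -61.7, y ≈ 51.2 km.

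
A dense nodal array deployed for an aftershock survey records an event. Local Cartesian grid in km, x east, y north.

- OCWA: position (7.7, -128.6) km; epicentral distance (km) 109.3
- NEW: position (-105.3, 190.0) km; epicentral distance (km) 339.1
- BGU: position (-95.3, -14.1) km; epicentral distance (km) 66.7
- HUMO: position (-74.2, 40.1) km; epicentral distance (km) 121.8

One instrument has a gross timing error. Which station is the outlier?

Solve using three stations at a time. Using OCWA, BGU, HUMO (subtract circle equations pairwise → linear system) gives (x, y) ≈ (-90.5, -80.6).
Distances from that point to each station vs reported:
  OCWA: calculated 109.3 vs reported 109.3 → residual 0.0 km
  NEW: calculated 271.0 vs reported 339.1 → residual 68.1 km
  BGU: calculated 66.7 vs reported 66.7 → residual 0.0 km
  HUMO: calculated 121.8 vs reported 121.8 → residual 0.0 km
OCWA, BGU, HUMO are mutually consistent (residuals ≈ 0); NEW is off by 68.1 km.

NEW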